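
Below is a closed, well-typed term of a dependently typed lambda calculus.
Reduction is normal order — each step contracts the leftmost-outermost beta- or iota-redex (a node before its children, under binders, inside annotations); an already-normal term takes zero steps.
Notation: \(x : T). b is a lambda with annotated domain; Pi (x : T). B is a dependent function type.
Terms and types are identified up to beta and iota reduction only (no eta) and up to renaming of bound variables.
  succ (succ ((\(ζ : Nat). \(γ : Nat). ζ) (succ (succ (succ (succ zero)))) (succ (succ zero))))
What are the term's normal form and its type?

normal form:
  succ (succ (succ (succ (succ (succ zero)))))
the term's type:
  Nat
observation: reduction starts at a beta-redex, and 2 normal-order steps reach the normal form.


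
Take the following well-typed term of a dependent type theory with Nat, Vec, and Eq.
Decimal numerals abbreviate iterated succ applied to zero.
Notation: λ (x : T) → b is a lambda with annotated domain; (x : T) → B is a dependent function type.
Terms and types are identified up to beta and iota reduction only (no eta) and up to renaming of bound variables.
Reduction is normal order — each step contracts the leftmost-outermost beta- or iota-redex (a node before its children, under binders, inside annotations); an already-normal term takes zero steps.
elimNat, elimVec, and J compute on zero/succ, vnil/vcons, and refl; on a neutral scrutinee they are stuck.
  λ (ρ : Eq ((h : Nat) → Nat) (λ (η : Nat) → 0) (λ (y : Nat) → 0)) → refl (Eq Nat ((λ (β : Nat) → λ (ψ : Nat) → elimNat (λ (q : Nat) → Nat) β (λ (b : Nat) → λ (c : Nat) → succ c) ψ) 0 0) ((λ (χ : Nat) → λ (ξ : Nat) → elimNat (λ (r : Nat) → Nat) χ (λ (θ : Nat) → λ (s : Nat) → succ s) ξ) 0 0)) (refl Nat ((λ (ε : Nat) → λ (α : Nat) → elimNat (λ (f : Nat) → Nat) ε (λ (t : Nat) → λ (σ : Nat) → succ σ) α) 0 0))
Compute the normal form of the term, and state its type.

resulting normal form:
  λ (ρ : Eq ((h : Nat) → Nat) (λ (η : Nat) → 0) (λ (y : Nat) → 0)) → refl (Eq Nat 0 0) (refl Nat 0)
the term's type:
  (ρ : Eq ((h : Nat) → Nat) (λ (η : Nat) → 0) (λ (y : Nat) → 0)) → Eq (Eq Nat 0 0) (refl Nat 0) (refl Nat 0)
observation: 9 normal-order steps normalize the term, beginning with a beta-redex.


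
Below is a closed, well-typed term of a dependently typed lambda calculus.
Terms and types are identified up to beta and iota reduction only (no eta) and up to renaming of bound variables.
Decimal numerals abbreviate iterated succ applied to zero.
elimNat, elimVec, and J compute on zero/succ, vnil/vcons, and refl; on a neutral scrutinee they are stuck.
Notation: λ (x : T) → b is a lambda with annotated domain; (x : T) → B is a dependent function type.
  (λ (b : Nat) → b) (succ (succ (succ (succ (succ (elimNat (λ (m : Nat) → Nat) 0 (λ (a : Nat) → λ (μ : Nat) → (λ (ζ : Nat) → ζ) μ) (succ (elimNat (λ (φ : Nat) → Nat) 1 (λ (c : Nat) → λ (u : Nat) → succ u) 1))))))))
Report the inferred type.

type:
  Nat


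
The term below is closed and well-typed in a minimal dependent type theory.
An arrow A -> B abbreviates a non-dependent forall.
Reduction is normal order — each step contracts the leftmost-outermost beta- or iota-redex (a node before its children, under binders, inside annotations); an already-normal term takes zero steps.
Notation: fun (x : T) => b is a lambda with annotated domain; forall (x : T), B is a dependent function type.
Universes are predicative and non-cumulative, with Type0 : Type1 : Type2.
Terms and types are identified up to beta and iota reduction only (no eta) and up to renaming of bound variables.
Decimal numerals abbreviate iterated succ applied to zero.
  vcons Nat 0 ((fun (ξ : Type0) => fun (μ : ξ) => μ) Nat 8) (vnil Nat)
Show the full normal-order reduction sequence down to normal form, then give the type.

reduction (normal order):
  vcons Nat 0 ((fun (ξ : Type0) => fun (μ : ξ) => μ) Nat 8) (vnil Nat)
  ~> vcons Nat 0 ((fun (ξ : Nat) => ξ) 8) (vnil Nat)
  ~> vcons Nat 0 8 (vnil Nat)
inferred type:
  Vec Nat 1


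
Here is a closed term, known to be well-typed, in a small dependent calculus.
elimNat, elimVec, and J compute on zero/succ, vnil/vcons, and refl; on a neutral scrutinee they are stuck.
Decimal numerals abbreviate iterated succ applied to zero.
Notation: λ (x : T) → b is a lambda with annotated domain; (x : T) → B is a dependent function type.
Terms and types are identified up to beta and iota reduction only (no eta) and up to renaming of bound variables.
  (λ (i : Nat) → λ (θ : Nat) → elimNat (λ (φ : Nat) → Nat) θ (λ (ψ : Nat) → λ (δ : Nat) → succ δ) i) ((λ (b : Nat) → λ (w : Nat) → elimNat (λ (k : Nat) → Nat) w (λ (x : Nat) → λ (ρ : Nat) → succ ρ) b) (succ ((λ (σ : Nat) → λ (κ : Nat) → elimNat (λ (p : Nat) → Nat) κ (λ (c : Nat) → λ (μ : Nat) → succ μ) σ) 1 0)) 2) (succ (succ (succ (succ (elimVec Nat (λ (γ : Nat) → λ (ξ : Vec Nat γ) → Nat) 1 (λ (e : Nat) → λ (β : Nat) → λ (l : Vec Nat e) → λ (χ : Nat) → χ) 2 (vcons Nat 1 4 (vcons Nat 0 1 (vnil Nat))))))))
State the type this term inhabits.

the term's type:
  Nat


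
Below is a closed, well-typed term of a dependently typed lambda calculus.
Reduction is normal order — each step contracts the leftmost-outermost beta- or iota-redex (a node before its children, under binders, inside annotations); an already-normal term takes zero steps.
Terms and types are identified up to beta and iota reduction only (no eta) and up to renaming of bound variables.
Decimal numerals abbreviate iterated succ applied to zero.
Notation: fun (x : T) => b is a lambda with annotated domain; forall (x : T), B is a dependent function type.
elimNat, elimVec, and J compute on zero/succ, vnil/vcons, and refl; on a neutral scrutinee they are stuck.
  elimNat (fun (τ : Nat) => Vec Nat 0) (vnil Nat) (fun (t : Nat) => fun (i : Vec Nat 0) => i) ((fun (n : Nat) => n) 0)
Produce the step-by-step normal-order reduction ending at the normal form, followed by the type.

reduction (normal order):
  elimNat (fun (τ : Nat) => Vec Nat 0) (vnil Nat) (fun (t : Nat) => fun (i : Vec Nat 0) => i) ((fun (n : Nat) => n) 0)
  ~> elimNat (fun (τ : Nat) => Vec Nat 0) (vnil Nat) (fun (t : Nat) => fun (i : Vec Nat 0) => i) 0
  ~> vnil Nat
type:
  Vec Nat 0


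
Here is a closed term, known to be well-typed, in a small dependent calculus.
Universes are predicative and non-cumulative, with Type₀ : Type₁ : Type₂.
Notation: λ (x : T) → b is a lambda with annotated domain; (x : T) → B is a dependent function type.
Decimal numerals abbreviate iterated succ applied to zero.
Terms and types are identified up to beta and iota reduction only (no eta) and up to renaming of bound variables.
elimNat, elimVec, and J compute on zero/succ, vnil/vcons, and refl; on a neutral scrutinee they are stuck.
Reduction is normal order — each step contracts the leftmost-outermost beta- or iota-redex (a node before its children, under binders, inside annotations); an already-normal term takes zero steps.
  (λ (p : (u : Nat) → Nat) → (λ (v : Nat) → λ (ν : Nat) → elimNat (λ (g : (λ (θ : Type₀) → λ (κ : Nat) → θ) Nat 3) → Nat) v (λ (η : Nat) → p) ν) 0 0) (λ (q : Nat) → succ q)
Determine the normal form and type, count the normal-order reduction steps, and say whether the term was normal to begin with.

reduced normal form:
  0
type:
  Nat
steps to reach normal form (normal order): 4
term was already normal: no
first redex: a beta-redex


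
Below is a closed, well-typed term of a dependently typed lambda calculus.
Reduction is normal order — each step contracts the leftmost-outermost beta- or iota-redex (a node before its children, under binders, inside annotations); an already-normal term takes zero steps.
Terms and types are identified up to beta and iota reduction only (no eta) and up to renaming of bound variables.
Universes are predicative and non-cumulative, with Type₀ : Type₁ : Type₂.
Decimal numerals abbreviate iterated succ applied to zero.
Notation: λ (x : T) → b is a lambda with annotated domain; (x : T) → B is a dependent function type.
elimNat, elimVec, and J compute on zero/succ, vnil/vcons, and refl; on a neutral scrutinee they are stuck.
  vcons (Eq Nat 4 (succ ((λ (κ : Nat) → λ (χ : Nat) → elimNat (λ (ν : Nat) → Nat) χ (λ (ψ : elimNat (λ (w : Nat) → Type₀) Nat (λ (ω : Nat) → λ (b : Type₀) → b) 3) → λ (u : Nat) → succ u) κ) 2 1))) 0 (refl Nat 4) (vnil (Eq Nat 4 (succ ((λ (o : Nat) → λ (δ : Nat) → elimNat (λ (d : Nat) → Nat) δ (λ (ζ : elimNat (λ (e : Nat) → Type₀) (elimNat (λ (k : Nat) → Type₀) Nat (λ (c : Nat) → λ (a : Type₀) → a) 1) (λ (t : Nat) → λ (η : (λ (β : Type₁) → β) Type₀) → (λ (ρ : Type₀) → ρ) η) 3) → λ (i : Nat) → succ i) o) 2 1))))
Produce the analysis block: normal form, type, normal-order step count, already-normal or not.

normal form:
  vcons (Eq Nat 4 4) 0 (refl Nat 4) (vnil (Eq Nat 4 4))
the term's type:
  Vec (Eq Nat 4 4) 1
normal-order step count: 18
already normal: no
first redex: a beta-redex


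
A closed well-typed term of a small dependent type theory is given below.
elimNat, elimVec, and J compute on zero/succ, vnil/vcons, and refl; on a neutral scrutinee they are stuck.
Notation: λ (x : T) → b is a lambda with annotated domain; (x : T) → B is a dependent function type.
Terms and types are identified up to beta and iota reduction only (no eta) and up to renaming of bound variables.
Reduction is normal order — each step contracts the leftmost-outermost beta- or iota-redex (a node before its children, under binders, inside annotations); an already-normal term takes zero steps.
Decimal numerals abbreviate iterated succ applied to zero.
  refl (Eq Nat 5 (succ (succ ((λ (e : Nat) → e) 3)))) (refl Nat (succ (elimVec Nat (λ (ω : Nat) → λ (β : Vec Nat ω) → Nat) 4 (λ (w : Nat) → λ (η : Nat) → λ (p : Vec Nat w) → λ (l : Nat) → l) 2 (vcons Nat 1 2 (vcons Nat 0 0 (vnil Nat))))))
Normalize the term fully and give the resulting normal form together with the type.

normal form:
  refl (Eq Nat 5 5) (refl Nat 5)
the term's type:
  Eq (Eq Nat 5 5) (refl Nat 5) (refl Nat 5)


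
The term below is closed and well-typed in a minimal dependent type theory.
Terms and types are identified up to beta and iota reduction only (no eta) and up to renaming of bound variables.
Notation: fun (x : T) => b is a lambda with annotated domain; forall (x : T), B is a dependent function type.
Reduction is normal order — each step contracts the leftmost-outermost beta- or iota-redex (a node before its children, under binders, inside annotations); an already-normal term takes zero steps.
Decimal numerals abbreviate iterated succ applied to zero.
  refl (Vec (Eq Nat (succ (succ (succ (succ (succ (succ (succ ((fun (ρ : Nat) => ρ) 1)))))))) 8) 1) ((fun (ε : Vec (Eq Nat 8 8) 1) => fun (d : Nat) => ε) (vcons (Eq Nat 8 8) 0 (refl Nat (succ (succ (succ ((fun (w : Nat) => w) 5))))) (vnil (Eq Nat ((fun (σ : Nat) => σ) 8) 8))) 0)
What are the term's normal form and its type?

normal form:
  refl (Vec (Eq Nat 8 8) 1) (vcons (Eq Nat 8 8) 0 (refl Nat 8) (vnil (Eq Nat 8 8)))
inferred type:
  Eq (Vec (Eq Nat 8 8) 1) (vcons (Eq Nat 8 8) 0 (refl Nat 8) (vnil (Eq Nat 8 8))) (vcons (Eq Nat 8 8) 0 (refl Nat 8) (vnil (Eq Nat 8 8)))


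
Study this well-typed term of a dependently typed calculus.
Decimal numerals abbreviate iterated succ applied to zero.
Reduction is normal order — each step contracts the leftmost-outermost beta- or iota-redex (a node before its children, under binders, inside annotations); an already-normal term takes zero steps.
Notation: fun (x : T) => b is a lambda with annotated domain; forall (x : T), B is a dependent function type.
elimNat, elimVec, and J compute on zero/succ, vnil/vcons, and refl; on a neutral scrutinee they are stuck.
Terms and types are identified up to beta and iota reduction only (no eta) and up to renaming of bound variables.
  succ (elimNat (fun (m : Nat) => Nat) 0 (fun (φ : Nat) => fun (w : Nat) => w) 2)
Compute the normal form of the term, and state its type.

resulting normal form:
  1
inferred type:
  Nat


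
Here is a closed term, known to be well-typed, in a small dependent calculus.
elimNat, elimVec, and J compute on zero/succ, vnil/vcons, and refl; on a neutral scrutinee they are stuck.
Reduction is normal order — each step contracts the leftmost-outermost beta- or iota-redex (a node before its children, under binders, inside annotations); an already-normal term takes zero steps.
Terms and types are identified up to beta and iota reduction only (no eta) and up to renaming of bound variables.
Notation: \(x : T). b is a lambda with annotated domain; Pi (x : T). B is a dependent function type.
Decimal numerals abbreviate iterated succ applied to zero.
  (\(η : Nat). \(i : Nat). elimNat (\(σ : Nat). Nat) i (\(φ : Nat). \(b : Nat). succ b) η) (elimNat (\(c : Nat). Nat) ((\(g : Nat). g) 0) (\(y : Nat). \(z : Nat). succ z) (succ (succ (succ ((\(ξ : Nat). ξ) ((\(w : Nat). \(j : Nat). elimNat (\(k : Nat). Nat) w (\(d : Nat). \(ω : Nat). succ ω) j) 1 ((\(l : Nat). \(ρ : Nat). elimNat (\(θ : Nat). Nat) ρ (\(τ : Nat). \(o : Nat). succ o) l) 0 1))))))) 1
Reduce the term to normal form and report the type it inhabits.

resulting normal form:
  6
inferred type:
  Nat
observation: reduction starts at a beta-redex, and 45 normal-order steps reach the normal form.


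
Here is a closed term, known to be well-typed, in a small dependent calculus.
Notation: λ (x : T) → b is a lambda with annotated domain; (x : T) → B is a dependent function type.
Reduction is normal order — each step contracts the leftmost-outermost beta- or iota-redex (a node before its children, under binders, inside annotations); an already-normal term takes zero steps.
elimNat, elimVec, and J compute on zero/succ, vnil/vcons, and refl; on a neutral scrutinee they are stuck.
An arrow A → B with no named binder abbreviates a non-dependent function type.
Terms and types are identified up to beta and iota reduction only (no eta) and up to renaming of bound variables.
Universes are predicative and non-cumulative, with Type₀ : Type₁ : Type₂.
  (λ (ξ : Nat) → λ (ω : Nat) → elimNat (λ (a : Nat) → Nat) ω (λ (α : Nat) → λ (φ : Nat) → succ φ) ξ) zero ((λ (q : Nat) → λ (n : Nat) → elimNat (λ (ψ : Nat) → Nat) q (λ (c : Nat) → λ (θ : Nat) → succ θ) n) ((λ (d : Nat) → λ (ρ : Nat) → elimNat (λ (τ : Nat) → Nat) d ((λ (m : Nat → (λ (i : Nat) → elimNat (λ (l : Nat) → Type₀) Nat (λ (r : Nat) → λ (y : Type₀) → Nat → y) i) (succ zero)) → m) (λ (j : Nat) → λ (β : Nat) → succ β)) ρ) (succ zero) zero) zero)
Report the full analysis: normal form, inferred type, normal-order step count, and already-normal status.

reduced normal form:
  succ zero
type:
  Nat
normal-order step count: 9
already normal: no
first contracted redex: a beta-redex


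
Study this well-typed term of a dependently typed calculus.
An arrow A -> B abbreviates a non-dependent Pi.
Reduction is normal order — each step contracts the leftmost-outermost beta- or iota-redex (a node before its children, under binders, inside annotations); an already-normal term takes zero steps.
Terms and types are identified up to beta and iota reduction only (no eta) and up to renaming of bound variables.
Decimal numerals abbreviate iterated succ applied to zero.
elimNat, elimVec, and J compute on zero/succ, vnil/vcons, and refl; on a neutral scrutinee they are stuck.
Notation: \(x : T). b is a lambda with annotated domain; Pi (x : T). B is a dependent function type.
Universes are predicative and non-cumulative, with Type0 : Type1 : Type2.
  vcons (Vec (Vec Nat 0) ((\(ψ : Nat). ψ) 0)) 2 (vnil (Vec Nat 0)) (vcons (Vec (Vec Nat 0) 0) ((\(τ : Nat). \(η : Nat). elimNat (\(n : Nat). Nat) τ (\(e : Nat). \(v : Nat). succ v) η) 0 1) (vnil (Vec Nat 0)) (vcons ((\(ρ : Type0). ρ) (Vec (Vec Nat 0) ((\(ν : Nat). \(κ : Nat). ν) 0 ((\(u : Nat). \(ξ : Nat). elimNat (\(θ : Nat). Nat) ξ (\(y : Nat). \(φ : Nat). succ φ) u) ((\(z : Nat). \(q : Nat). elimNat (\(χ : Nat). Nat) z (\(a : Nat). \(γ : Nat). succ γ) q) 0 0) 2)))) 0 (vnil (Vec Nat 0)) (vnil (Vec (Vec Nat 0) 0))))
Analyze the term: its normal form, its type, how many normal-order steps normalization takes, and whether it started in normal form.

normal form:
  vcons (Vec (Vec Nat 0) 0) 2 (vnil (Vec Nat 0)) (vcons (Vec (Vec Nat 0) 0) 1 (vnil (Vec Nat 0)) (vcons (Vec (Vec Nat 0) 0) 0 (vnil (Vec Nat 0)) (vnil (Vec (Vec Nat 0) 0))))
inferred type:
  Vec (Vec (Vec Nat 0) 0) 3
steps to reach normal form (normal order): 10
term was already normal: no
first contracted redex: a beta-redex


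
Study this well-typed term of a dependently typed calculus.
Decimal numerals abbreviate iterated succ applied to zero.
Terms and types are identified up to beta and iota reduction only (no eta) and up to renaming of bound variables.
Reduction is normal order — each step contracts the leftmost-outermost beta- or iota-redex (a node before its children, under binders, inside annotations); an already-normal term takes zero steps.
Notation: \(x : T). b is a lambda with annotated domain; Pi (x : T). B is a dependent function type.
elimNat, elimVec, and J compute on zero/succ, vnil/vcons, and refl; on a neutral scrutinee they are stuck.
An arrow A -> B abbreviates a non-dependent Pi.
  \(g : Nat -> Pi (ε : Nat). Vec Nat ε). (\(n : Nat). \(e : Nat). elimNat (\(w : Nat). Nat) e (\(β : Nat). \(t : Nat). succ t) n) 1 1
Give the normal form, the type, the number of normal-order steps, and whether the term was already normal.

resulting normal form:
  \(g : Nat -> Pi (ε : Nat). Vec Nat ε). 2
the term's type:
  (Nat -> Pi (g : Nat). Vec Nat g) -> Nat
normal-order step count: 6
started in normal form: no
first redex: a beta-redex


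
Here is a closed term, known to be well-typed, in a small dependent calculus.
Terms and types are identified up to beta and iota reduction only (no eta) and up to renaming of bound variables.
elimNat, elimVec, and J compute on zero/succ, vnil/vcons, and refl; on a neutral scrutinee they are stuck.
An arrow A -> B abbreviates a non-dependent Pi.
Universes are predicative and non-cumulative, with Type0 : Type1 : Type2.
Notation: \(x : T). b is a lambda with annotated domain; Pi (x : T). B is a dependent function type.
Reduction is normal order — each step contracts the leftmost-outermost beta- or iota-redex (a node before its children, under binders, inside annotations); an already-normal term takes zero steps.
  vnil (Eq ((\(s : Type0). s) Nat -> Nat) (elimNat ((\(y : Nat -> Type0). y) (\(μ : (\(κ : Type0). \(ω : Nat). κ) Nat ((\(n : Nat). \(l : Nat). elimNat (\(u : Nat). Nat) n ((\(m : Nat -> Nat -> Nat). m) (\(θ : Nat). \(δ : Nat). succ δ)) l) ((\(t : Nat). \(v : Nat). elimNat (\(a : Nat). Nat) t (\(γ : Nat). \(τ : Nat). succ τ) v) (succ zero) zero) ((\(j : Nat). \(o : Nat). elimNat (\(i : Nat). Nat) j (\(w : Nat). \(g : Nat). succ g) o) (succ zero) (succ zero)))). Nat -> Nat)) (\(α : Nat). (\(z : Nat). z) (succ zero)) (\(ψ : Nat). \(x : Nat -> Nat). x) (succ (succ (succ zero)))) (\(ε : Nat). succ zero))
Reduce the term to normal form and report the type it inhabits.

resulting normal form:
  vnil (Eq (Nat -> Nat) (\(s : Nat). succ zero) (\(y : Nat). succ zero))
inferred type:
  Vec (Eq (Nat -> Nat) (\(s : Nat). succ zero) (\(y : Nat). succ zero)) zero


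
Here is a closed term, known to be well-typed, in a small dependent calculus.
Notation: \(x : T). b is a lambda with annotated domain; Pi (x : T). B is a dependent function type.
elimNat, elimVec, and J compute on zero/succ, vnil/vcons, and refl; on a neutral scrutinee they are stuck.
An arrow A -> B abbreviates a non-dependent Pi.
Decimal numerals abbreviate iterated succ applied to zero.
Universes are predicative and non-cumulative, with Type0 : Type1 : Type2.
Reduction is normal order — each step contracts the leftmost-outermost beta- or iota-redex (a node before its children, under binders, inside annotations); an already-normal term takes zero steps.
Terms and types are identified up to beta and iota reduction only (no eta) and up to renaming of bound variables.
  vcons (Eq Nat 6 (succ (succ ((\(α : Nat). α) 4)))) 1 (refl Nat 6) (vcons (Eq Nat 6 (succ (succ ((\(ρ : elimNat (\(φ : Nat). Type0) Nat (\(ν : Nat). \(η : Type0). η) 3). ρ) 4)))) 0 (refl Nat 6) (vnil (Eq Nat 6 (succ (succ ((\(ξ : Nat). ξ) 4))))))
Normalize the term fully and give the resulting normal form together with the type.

normal form:
  vcons (Eq Nat 6 6) 1 (refl Nat 6) (vcons (Eq Nat 6 6) 0 (refl Nat 6) (vnil (Eq Nat 6 6)))
the term's type:
  Vec (Eq Nat 6 6) 2
observation: 3 normal-order steps normalize the term, beginning with a beta-redex.


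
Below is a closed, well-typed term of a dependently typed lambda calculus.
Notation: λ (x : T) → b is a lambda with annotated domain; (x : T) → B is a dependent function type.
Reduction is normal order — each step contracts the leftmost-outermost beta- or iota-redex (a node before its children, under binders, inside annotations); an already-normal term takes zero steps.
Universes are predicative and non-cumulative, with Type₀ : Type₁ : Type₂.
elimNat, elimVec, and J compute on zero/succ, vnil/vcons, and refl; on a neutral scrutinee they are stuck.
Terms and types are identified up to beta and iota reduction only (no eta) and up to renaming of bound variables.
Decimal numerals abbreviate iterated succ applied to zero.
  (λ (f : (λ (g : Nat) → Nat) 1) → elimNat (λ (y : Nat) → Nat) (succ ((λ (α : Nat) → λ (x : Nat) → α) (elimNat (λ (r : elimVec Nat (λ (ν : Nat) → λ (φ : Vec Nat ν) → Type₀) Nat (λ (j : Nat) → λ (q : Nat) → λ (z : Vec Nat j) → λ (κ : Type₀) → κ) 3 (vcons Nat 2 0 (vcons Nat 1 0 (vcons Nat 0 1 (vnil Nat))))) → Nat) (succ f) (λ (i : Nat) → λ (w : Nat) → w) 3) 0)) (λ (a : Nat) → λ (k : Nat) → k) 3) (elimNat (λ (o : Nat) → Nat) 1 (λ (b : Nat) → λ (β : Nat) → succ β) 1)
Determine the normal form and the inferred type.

reduced normal form:
  4
the term's type:
  Nat
observation: normalization takes exactly 27 steps under the normal-order strategy.


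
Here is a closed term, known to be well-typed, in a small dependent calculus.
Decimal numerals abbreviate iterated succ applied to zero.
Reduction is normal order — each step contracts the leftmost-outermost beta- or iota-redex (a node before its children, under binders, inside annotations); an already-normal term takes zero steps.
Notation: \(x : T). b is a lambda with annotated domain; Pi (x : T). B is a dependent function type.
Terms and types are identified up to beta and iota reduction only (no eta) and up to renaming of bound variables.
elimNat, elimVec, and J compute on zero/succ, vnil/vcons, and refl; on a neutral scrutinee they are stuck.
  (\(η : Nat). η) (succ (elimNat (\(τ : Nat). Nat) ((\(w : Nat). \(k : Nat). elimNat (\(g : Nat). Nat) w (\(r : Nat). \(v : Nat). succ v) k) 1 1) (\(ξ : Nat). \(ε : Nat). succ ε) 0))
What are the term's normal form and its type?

reduced normal form:
  3
type:
  Nat
observation: the first redex contracted is a beta-redex; the normal form is reached in 8 normal-order steps.


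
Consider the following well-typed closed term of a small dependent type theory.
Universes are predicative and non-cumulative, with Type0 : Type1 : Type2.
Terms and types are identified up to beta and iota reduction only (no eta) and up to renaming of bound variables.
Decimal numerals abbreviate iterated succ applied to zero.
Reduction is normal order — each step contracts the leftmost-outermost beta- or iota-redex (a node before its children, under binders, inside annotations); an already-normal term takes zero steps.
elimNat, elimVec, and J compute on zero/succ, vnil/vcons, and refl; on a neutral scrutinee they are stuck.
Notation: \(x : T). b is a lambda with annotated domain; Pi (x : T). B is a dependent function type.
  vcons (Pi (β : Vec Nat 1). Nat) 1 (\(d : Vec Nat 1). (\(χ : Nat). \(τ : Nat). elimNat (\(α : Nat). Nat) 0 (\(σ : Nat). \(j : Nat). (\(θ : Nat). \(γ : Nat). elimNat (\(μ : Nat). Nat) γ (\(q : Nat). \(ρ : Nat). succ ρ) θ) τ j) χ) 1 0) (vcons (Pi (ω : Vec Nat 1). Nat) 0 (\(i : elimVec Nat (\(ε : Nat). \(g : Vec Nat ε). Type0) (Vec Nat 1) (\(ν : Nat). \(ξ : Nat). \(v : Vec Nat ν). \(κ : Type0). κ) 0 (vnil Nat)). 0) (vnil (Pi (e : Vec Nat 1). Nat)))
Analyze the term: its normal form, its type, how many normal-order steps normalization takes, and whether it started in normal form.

resulting normal form:
  vcons (Pi (β : Vec Nat 1). Nat) 1 (\(d : Vec Nat 1). 0) (vcons (Pi (χ : Vec Nat 1). Nat) 0 (\(τ : Vec Nat 1). 0) (vnil (Pi (α : Vec Nat 1). Nat)))
type:
  Vec (Pi (β : Vec Nat 1). Nat) 2
normal-order step count: 10
started in normal form: no
first contracted redex: a beta-redex


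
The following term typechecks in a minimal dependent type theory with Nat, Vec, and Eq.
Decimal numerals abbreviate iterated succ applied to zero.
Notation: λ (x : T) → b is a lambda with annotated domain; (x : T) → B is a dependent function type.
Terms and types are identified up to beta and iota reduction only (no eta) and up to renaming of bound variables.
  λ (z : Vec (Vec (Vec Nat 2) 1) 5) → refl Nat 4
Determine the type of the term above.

the term's type:
  (z : Vec (Vec (Vec Nat 2) 1) 5) → Eq Nat 4 4


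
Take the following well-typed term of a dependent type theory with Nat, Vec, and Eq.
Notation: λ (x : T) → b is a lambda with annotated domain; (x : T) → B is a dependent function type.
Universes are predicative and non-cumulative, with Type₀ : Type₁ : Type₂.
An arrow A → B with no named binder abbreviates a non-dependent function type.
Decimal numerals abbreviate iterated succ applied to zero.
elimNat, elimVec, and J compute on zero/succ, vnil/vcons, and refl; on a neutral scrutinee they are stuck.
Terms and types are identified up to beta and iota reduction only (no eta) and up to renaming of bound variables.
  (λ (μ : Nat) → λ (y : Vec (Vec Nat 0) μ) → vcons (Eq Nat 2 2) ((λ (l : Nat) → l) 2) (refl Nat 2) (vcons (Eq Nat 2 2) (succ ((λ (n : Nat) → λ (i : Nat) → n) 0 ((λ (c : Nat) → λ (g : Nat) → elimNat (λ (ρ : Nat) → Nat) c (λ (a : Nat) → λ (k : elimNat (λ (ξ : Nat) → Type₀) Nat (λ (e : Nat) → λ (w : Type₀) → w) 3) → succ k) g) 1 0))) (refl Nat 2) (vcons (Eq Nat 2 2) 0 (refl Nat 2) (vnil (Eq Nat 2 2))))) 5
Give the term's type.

type:
  Vec (Vec Nat 0) 5 → Vec (Eq Nat 2 2) 3


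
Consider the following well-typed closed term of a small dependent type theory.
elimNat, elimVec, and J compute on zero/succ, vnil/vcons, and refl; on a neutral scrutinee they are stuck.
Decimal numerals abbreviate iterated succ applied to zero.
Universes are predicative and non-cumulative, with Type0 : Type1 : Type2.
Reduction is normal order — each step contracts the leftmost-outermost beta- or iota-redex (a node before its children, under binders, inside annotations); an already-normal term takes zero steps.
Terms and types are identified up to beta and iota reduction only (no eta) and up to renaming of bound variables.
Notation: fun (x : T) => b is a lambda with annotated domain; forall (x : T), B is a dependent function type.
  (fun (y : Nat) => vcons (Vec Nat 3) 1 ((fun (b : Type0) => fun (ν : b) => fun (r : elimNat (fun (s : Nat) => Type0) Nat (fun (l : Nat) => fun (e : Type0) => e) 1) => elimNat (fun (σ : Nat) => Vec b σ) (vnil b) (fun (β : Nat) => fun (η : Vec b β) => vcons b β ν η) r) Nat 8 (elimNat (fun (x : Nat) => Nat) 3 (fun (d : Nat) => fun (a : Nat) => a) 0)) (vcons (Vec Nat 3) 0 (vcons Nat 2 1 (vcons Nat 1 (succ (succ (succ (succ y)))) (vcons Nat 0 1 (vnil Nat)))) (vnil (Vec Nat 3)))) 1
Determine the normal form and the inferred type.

normal form:
  vcons (Vec Nat 3) 1 (vcons Nat 2 8 (vcons Nat 1 8 (vcons Nat 0 8 (vnil Nat)))) (vcons (Vec Nat 3) 0 (vcons Nat 2 1 (vcons Nat 1 5 (vcons Nat 0 1 (vnil Nat)))) (vnil (Vec Nat 3)))
inferred type:
  Vec (Vec Nat 3) 2


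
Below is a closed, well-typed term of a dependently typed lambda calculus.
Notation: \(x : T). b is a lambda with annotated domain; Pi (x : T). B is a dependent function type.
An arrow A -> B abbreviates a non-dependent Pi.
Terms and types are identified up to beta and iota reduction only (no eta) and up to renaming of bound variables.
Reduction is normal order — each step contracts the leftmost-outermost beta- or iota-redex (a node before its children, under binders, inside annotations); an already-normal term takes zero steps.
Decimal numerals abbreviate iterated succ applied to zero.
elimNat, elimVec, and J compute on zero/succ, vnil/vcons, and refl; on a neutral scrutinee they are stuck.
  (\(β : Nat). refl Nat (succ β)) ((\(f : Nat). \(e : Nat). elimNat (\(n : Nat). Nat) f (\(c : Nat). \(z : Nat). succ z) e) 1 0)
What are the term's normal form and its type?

reduced normal form:
  refl Nat 2
inferred type:
  Eq Nat 2 2


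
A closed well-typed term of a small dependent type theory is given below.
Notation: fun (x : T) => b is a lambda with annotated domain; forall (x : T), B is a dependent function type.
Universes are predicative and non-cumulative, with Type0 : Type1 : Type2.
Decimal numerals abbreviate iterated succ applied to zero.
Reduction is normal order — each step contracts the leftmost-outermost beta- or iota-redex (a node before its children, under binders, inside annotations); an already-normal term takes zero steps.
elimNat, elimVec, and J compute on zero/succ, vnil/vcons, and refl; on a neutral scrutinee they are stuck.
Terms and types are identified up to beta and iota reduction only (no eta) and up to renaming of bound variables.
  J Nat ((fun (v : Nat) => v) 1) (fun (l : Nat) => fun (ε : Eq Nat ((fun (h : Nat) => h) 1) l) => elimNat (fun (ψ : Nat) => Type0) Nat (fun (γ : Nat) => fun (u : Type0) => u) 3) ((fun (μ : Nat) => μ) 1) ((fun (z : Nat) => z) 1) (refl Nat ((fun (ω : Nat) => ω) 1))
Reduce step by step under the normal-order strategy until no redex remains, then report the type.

reduction (normal order):
  J Nat ((fun (v : Nat) => v) 1) (fun (l : Nat) => fun (ε : Eq Nat ((fun (h : Nat) => h) 1) l) => elimNat (fun (ψ : Nat) => Type0) Nat (fun (γ : Nat) => fun (u : Type0) => u) 3) ((fun (μ : Nat) => μ) 1) ((fun (z : Nat) => z) 1) (refl Nat ((fun (ω : Nat) => ω) 1))
  ~> (fun (v : Nat) => v) 1
  ~> 1
inferred type:
  Nat


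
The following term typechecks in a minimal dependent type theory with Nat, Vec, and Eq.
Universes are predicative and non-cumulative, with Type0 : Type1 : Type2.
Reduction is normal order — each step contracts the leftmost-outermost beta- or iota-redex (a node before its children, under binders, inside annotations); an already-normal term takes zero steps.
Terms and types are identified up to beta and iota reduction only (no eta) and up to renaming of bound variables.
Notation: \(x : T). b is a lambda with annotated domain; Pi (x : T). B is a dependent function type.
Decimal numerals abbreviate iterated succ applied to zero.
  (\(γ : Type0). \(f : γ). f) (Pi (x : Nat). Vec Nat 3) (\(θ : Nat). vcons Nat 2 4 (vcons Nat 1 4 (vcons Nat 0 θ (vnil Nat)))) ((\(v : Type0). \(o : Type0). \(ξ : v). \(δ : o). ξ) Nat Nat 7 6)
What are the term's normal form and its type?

normal form:
  vcons Nat 2 4 (vcons Nat 1 4 (vcons Nat 0 7 (vnil Nat)))
inferred type:
  Vec Nat 3


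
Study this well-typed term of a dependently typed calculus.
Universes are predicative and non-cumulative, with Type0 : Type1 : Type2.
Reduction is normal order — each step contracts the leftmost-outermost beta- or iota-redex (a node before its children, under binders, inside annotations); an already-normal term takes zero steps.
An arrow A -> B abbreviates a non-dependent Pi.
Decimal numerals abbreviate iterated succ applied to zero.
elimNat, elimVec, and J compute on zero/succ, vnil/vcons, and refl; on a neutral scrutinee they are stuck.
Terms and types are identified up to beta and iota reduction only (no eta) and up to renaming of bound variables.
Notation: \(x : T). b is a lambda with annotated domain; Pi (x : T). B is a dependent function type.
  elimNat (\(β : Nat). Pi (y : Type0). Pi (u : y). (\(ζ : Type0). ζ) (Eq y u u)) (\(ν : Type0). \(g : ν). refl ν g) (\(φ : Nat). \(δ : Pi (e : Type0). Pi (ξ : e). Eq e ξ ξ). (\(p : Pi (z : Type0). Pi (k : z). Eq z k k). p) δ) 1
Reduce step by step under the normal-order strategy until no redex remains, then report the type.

reduction (normal order):
  elimNat (\(β : Nat). Pi (y : Type0). Pi (u : y). (\(ζ : Type0). ζ) (Eq y u u)) (\(ν : Type0). \(g : ν). refl ν g) (\(φ : Nat). \(δ : Pi (e : Type0). Pi (ξ : e). Eq e ξ ξ). (\(p : Pi (z : Type0). Pi (k : z). Eq z k k). p) δ) 1
  ~> (\(β : Nat). \(y : Pi (u : Type0). Pi (ζ : u). Eq u ζ ζ). (\(ν : Pi (g : Type0). Pi (φ : g). Eq g φ φ). ν) y) 0 (elimNat (\(δ : Nat). Pi (e : Type0). Pi (ξ : e). (\(p : Type0). p) (Eq e ξ ξ)) (\(z : Type0). \(k : z). refl z k) (\(b : Nat). \(i : Pi (ω : Type0). Pi (n : ω). Eq ω n n). (\(γ : Pi (l : Type0). Pi (j : l). Eq l j j). γ) i) 0)
  ~> (\(β : Pi (y : Type0). Pi (u : y). Eq y u u). (\(ζ : Pi (ν : Type0). Pi (g : ν). Eq ν g g). ζ) β) (elimNat (\(φ : Nat). Pi (δ : Type0). Pi (e : δ). (\(ξ : Type0). ξ) (Eq δ e e)) (\(p : Type0). \(z : p). refl p z) (\(k : Nat). \(b : Pi (i : Type0). Pi (ω : i). Eq i ω ω). (\(n : Pi (γ : Type0). Pi (l : γ). Eq γ l l). n) b) 0)
  ~> (\(β : Pi (y : Type0). Pi (u : y). Eq y u u). β) (elimNat (\(ζ : Nat). Pi (ν : Type0). Pi (g : ν). (\(φ : Type0). φ) (Eq ν g g)) (\(δ : Type0). \(e : δ). refl δ e) (\(ξ : Nat). \(p : Pi (z : Type0). Pi (k : z). Eq z k k). (\(b : Pi (i : Type0). Pi (ω : i). Eq i ω ω). b) p) 0)
  ~> elimNat (\(β : Nat). Pi (y : Type0). Pi (u : y). (\(ζ : Type0). ζ) (Eq y u u)) (\(ν : Type0). \(g : ν). refl ν g) (\(φ : Nat). \(δ : Pi (e : Type0). Pi (ξ : e). Eq e ξ ξ). (\(p : Pi (z : Type0). Pi (k : z). Eq z k k). p) δ) 0
  ~> \(β : Type0). \(y : β). refl β y
inferred type:
  Pi (β : Type0). Pi (y : β). Eq β y y


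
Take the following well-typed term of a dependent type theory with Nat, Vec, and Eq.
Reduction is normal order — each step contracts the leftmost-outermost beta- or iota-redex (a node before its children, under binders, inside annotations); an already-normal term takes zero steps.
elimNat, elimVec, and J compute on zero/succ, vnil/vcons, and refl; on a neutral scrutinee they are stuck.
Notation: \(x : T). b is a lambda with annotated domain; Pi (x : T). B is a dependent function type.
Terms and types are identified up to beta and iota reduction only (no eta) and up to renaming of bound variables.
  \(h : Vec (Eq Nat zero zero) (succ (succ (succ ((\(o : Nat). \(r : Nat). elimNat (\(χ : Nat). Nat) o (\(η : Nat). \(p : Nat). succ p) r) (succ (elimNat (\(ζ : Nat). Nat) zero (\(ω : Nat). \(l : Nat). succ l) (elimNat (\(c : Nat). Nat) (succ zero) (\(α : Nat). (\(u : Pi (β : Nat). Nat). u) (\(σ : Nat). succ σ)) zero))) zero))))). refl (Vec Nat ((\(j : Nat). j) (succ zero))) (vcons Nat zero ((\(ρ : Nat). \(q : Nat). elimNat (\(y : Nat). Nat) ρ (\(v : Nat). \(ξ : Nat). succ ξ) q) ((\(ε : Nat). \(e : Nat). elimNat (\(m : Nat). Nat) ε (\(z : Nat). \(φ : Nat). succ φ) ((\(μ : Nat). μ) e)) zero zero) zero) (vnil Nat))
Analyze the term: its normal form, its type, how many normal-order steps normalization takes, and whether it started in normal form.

resulting normal form:
  \(h : Vec (Eq Nat zero zero) (succ (succ (succ (succ (succ zero)))))). refl (Vec Nat (succ zero)) (vcons Nat zero zero (vnil Nat))
type:
  Pi (h : Vec (Eq Nat zero zero) (succ (succ (succ (succ (succ zero)))))). Eq (Vec Nat (succ zero)) (vcons Nat zero zero (vnil Nat)) (vcons Nat zero zero (vnil Nat))
steps to reach normal form (normal order): 16
term was already normal: no
first contracted redex: a beta-redex


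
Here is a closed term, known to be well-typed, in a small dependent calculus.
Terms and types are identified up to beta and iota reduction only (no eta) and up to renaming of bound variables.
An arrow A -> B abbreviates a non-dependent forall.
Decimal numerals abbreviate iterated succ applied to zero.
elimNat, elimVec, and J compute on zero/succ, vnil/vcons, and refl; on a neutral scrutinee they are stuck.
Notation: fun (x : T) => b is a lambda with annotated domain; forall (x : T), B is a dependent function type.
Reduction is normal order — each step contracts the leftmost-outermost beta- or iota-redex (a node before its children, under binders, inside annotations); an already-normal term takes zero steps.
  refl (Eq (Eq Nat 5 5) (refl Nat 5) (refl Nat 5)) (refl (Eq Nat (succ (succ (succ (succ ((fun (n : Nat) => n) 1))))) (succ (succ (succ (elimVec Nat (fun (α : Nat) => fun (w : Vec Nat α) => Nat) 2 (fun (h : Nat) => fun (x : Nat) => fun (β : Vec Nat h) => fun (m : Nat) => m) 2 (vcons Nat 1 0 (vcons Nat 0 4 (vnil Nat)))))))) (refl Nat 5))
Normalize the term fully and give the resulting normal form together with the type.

reduced normal form:
  refl (Eq (Eq Nat 5 5) (refl Nat 5) (refl Nat 5)) (refl (Eq Nat 5 5) (refl Nat 5))
the term's type:
  Eq (Eq (Eq Nat 5 5) (refl Nat 5) (refl Nat 5)) (refl (Eq Nat 5 5) (refl Nat 5)) (refl (Eq Nat 5 5) (refl Nat 5))


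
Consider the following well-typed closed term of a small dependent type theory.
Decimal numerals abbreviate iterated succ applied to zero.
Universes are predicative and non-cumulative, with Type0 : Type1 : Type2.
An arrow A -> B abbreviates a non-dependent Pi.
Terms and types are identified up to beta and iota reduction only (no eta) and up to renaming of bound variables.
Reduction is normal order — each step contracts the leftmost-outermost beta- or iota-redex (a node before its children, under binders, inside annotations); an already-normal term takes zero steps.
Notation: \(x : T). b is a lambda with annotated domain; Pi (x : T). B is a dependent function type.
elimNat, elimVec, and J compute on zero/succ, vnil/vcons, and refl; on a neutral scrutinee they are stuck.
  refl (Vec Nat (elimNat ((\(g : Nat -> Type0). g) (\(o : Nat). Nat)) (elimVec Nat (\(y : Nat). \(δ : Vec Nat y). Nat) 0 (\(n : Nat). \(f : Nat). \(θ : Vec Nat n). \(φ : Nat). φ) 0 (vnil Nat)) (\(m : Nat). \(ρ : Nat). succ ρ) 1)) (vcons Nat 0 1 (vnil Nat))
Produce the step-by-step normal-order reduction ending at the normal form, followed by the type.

normal-order reduction:
  refl (Vec Nat (elimNat ((\(g : Nat -> Type0). g) (\(o : Nat). Nat)) (elimVec Nat (\(y : Nat). \(δ : Vec Nat y). Nat) 0 (\(n : Nat). \(f : Nat). \(θ : Vec Nat n). \(φ : Nat). φ) 0 (vnil Nat)) (\(m : Nat). \(ρ : Nat). succ ρ) 1)) (vcons Nat 0 1 (vnil Nat))
  ~> refl (Vec Nat ((\(g : Nat). \(o : Nat). succ o) 0 (elimNat ((\(y : Nat -> Type0). y) (\(δ : Nat). Nat)) (elimVec Nat (\(n : Nat). \(f : Vec Nat n). Nat) 0 (\(θ : Nat). \(φ : Nat). \(m : Vec Nat θ). \(ρ : Nat). ρ) 0 (vnil Nat)) (\(e : Nat). \(r : Nat). succ r) 0))) (vcons Nat 0 1 (vnil Nat))
  ~> refl (Vec Nat ((\(g : Nat). succ g) (elimNat ((\(o : Nat -> Type0). o) (\(y : Nat). Nat)) (elimVec Nat (\(δ : Nat). \(n : Vec Nat δ). Nat) 0 (\(f : Nat). \(θ : Nat). \(φ : Vec Nat f). \(m : Nat). m) 0 (vnil Nat)) (\(ρ : Nat). \(e : Nat). succ e) 0))) (vcons Nat 0 1 (vnil Nat))
  ~> refl (Vec Nat (succ (elimNat ((\(g : Nat -> Type0). g) (\(o : Nat). Nat)) (elimVec Nat (\(y : Nat). \(δ : Vec Nat y). Nat) 0 (\(n : Nat). \(f : Nat). \(θ : Vec Nat n). \(φ : Nat). φ) 0 (vnil Nat)) (\(m : Nat). \(ρ : Nat). succ ρ) 0))) (vcons Nat 0 1 (vnil Nat))
  ~> refl (Vec Nat (succ (elimVec Nat (\(g : Nat). \(o : Vec Nat g). Nat) 0 (\(y : Nat). \(δ : Nat). \(n : Vec Nat y). \(f : Nat). f) 0 (vnil Nat)))) (vcons Nat 0 1 (vnil Nat))
  ~> refl (Vec Nat 1) (vcons Nat 0 1 (vnil Nat))
the term's type:
  Eq (Vec Nat 1) (vcons Nat 0 1 (vnil Nat)) (vcons Nat 0 1 (vnil Nat))


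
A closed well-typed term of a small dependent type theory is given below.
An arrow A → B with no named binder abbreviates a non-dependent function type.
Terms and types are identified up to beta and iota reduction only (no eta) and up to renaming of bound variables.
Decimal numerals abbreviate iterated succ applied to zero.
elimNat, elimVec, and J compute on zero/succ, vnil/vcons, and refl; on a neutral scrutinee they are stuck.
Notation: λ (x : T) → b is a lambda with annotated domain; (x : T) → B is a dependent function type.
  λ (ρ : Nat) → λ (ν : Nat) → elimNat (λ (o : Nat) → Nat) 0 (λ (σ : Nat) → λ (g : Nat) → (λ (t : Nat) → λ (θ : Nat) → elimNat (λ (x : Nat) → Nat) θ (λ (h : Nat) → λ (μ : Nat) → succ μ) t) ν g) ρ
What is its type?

inferred type:
  Nat → Nat → Nat
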